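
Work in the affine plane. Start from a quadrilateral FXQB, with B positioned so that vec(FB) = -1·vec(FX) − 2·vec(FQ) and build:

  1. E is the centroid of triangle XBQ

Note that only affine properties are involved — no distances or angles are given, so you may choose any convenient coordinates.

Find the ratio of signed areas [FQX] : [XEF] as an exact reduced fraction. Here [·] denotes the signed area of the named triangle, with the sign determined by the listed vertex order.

Set F = (0, 0), X = (1, 0), Q = (0, 1), B = (-1, -2); any affine frame gives the same invariant.
1. E is the centroid of triangle XBQ ⇒ E = (0, -1/3)
2·[FQX] = -1, 2·[XEF] = -1/3
[FQX]:[XEF] = -1:-1/3 = 3

[FQX]:[XEF] = 3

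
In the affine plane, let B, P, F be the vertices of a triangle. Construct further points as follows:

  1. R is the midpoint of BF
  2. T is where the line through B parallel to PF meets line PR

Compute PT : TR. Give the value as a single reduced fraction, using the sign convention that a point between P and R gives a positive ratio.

Work in coordinates with B = (0, 0), P = (1, 0), F = (0, 1).
1. R is the midpoint of BF ⇒ R = (0, 1/2)
2. T is where the line through B parallel to PF meets line PR ⇒ T = (-1, 1)
T = P + t·(R−P) with t = 2, so PT:TR = t:(1−t) = 2:-1

PT:TR = -2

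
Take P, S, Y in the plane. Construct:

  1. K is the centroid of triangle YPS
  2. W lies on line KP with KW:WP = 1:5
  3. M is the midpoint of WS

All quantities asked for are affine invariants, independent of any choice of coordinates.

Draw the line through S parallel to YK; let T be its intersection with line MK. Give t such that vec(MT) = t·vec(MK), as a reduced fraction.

Work in coordinates with P = (0, 0), S = (1, 0), Y = (0, 1).
1. K is the centroid of triangle YPS ⇒ K = (1/3, 1/3)
2. W lies on line KP with KW:WP = 1:5 ⇒ W = (5/18, 5/18)
3. M is the midpoint of WS ⇒ M = (23/36, 5/36)
through S parallel to YK: direction (1/3, -2/3); meets MK at T = (16/15, -2/15)
T = M + t·(K−M) with t = -7/5

t = -7/5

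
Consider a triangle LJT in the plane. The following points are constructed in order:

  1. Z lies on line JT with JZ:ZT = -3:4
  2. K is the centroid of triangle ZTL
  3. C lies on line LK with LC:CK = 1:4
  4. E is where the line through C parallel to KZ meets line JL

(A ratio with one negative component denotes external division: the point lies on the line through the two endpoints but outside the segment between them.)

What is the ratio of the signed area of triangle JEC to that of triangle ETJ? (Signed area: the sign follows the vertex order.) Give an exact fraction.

[JEC]:[ETJ] = -2/15

Work in coordinates with L = (0, 0), J = (1, 0), T = (0, 1).
1. Z lies on line JT with JZ:ZT = -3:4 ⇒ Z = (4, -3)
2. K is the centroid of triangle ZTL ⇒ K = (4/3, -2/3)
3. C lies on line LK with LC:CK = 1:4 ⇒ C = (4/15, -2/15)
4. E is where the line through C parallel to KZ meets line JL ⇒ E = (4/35, 0)
2·[JEC] = 62/525, 2·[ETJ] = -31/35
[JEC]:[ETJ] = 62/525:-31/35 = -2/15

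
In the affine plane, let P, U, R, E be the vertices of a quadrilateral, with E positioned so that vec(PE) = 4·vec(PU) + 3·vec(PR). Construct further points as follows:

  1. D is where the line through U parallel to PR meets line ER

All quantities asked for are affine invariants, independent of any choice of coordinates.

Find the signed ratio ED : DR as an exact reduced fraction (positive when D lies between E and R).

ED:DR = 3

Assign P = (0, 0), U = (1, 0), R = (0, 1), E = (4, 3) — the answer is frame-independent, so this choice is without loss of generality.
1. D is where the line through U parallel to PR meets line ER ⇒ D = (1, 3/2)
D = E + t·(R−E) with t = 3/4, so ED:DR = t:(1−t) = 3/4:1/4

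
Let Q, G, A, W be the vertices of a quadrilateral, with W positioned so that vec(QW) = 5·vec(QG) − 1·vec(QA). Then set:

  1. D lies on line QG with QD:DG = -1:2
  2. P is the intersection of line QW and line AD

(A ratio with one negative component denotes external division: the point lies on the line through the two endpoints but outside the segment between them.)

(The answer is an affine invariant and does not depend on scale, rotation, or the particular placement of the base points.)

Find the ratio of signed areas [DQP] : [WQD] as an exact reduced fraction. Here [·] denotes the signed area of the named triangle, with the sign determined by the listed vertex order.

[DQP]:[WQD] = 1/6

Work in coordinates with Q = (0, 0), G = (1, 0), A = (0, 1), W = (5, -1).
1. D lies on line QG with QD:DG = -1:2 ⇒ D = (-1, 0)
2. P is the intersection of line QW and line AD ⇒ P = (-5/6, 1/6)
2·[DQP] = 1/6, 2·[WQD] = 1
[DQP]:[WQD] = 1/6:1 = 1/6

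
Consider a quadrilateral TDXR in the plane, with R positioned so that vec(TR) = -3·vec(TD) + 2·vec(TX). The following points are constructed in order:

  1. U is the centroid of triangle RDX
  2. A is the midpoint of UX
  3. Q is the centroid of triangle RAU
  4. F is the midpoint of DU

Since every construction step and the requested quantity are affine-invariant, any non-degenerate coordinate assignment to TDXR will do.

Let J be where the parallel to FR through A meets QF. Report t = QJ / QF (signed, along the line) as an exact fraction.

Work in coordinates with T = (0, 0), D = (1, 0), X = (0, 1), R = (-3, 2).
1. U is the centroid of triangle RDX ⇒ U = (-2/3, 1)
2. A is the midpoint of UX ⇒ A = (-1/3, 1)
3. Q is the centroid of triangle RAU ⇒ Q = (-4/3, 4/3)
4. F is the midpoint of DU ⇒ F = (1/6, 1/2)
through A parallel to FR: direction (-19/6, 3/2); meets QF at J = (-64/21, 16/7)
J = Q + t·(F−Q) with t = -8/7

t = -8/7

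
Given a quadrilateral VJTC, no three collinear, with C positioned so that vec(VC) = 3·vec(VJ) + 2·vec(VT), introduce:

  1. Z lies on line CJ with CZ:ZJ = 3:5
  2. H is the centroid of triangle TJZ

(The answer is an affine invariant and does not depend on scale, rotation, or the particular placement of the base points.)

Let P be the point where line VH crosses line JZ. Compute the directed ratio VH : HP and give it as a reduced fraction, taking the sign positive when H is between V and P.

VH:HP = 1/2

Choose coordinates V = (0, 0), J = (1, 0), T = (0, 1), C = (3, 2).
1. Z lies on line CJ with CZ:ZJ = 3:5 ⇒ Z = (9/4, 5/4)
2. H is the centroid of triangle TJZ ⇒ H = (13/12, 3/4)
line VH meets JZ at P = (13/4, 9/4)
H = V + t·(P−V) with t = 1/3, so VH:HP = 1/3:2/3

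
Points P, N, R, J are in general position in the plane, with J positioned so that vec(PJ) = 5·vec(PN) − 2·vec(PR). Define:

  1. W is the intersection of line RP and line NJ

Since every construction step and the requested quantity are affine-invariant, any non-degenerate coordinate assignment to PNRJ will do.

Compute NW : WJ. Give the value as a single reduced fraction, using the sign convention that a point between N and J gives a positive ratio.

NW:WJ = -1/5

Work in coordinates with P = (0, 0), N = (1, 0), R = (0, 1), J = (5, -2).
1. W is the intersection of line RP and line NJ ⇒ W = (0, 1/2)
W = N + t·(J−N) with t = -1/4, so NW:WJ = t:(1−t) = -1/4:5/4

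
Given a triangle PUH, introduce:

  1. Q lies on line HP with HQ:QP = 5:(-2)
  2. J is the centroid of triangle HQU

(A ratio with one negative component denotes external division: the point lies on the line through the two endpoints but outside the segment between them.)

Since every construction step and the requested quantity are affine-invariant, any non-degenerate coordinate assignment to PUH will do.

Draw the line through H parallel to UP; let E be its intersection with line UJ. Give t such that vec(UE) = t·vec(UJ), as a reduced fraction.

t = 9

Choose coordinates P = (0, 0), U = (1, 0), H = (0, 1).
1. Q lies on line HP with HQ:QP = 5:(-2) ⇒ Q = (0, -2/3)
2. J is the centroid of triangle HQU ⇒ J = (1/3, 1/9)
through H parallel to UP: direction (-1, 0); meets UJ at E = (-5, 1)
E = U + t·(J−U) with t = 9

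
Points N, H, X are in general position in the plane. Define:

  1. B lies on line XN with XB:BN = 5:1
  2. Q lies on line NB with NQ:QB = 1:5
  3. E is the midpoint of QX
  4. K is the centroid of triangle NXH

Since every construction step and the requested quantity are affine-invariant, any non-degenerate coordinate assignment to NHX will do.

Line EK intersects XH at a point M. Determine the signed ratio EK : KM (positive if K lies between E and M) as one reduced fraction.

EK:KM = 11/24

Assign N = (0, 0), H = (1, 0), X = (0, 1) — the answer is frame-independent, so this choice is without loss of generality.
1. B lies on line XN with XB:BN = 5:1 ⇒ B = (0, 1/6)
2. Q lies on line NB with NQ:QB = 1:5 ⇒ Q = (0, 1/36)
3. E is the midpoint of QX ⇒ E = (0, 37/72)
4. K is the centroid of triangle NXH ⇒ K = (1/3, 1/3)
line EK meets XH at M = (35/33, -2/33)
K = E + t·(M−E) with t = 11/35, so EK:KM = 11/35:24/35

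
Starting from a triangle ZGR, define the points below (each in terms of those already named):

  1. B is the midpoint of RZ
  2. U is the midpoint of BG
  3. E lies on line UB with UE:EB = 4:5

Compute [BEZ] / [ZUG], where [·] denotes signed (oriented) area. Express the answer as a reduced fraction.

[BEZ]:[ZUG] = 5/9

Set Z = (0, 0), G = (1, 0), R = (0, 1); any affine frame gives the same invariant.
1. B is the midpoint of RZ ⇒ B = (0, 1/2)
2. U is the midpoint of BG ⇒ U = (1/2, 1/4)
3. E lies on line UB with UE:EB = 4:5 ⇒ E = (5/18, 13/36)
2·[BEZ] = -5/36, 2·[ZUG] = -1/4
[BEZ]:[ZUG] = -5/36:-1/4 = 5/9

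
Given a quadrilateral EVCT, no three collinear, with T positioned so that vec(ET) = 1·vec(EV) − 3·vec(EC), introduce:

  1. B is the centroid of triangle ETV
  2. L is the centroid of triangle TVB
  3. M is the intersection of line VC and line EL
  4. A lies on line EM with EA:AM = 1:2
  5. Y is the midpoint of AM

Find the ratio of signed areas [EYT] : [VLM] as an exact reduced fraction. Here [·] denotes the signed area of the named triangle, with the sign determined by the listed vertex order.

Assign E = (0, 0), V = (1, 0), C = (0, 1), T = (1, -3) — the answer is frame-independent, so this choice is without loss of generality.
1. B is the centroid of triangle ETV ⇒ B = (2/3, -1)
2. L is the centroid of triangle TVB ⇒ L = (8/9, -4/3)
3. M is the intersection of line VC and line EL ⇒ M = (-2, 3)
4. A lies on line EM with EA:AM = 1:2 ⇒ A = (-2/3, 1)
5. Y is the midpoint of AM ⇒ Y = (-4/3, 2)
2·[EYT] = 2, 2·[VLM] = -13/3
[EYT]:[VLM] = 2:-13/3 = -6/13

[EYT]:[VLM] = -6/13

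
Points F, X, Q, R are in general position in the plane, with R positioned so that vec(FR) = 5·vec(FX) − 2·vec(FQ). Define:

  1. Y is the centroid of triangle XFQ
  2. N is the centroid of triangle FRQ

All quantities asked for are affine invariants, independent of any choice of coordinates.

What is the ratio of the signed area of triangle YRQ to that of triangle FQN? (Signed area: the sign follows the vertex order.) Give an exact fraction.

[YRQ]:[FQN] = -7/5

Work in coordinates with F = (0, 0), X = (1, 0), Q = (0, 1), R = (5, -2).
1. Y is the centroid of triangle XFQ ⇒ Y = (1/3, 1/3)
2. N is the centroid of triangle FRQ ⇒ N = (5/3, -1/3)
2·[YRQ] = 7/3, 2·[FQN] = -5/3
[YRQ]:[FQN] = 7/3:-5/3 = -7/5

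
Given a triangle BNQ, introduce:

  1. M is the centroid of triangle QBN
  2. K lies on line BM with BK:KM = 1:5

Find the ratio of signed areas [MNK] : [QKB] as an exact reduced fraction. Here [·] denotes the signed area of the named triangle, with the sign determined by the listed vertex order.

Work in coordinates with B = (0, 0), N = (1, 0), Q = (0, 1).
1. M is the centroid of triangle QBN ⇒ M = (1/3, 1/3)
2. K lies on line BM with BK:KM = 1:5 ⇒ K = (1/18, 1/18)
2·[MNK] = -5/18, 2·[QKB] = -1/18
[MNK]:[QKB] = -5/18:-1/18 = 5

[MNK]:[QKB] = 5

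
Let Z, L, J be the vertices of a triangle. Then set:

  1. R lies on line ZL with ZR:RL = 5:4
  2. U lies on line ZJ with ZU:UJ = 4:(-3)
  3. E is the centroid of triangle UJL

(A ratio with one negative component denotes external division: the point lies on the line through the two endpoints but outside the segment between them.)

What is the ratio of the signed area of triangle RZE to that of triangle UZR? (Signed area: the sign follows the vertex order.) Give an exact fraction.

[RZE]:[UZR] = -5/12

Work in coordinates with Z = (0, 0), L = (1, 0), J = (0, 1).
1. R lies on line ZL with ZR:RL = 5:4 ⇒ R = (5/9, 0)
2. U lies on line ZJ with ZU:UJ = 4:(-3) ⇒ U = (0, 4)
3. E is the centroid of triangle UJL ⇒ E = (1/3, 5/3)
2·[RZE] = -25/27, 2·[UZR] = 20/9
[RZE]:[UZR] = -25/27:20/9 = -5/12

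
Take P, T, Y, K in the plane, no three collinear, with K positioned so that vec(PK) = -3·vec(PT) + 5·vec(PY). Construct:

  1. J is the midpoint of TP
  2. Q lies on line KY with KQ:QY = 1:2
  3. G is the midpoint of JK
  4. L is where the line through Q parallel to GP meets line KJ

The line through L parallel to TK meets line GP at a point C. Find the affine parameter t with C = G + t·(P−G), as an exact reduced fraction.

Set P = (0, 0), T = (1, 0), Y = (0, 1), K = (-3, 5); any affine frame gives the same invariant.
1. J is the midpoint of TP ⇒ J = (1/2, 0)
2. Q lies on line KY with KQ:QY = 1:2 ⇒ Q = (-2, 11/3)
3. G is the midpoint of JK ⇒ G = (-5/4, 5/2)
4. L is where the line through Q parallel to GP meets line KJ ⇒ L = (-11/6, 10/3)
through L parallel to TK: direction (-4, 5); meets GP at C = (-25/18, 25/9)
C = G + t·(P−G) with t = -1/9

t = -1/9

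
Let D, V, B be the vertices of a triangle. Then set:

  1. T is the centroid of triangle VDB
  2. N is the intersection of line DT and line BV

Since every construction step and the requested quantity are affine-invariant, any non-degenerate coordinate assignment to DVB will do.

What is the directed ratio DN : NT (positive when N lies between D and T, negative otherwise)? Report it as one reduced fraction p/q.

DN:NT = -3

Work in coordinates with D = (0, 0), V = (1, 0), B = (0, 1).
1. T is the centroid of triangle VDB ⇒ T = (1/3, 1/3)
2. N is the intersection of line DT and line BV ⇒ N = (1/2, 1/2)
N = D + t·(T−D) with t = 3/2, so DN:NT = t:(1−t) = 3/2:-1/2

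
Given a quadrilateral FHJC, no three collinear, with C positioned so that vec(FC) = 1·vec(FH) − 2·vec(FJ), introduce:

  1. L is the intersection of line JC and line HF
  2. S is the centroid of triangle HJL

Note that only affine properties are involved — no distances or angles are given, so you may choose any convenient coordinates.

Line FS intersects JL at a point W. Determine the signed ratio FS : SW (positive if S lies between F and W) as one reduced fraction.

FS:SW = -5/2

Choose coordinates F = (0, 0), H = (1, 0), J = (0, 1), C = (1, -2).
1. L is the intersection of line JC and line HF ⇒ L = (1/3, 0)
2. S is the centroid of triangle HJL ⇒ S = (4/9, 1/3)
line FS meets JL at W = (4/15, 1/5)
S = F + t·(W−F) with t = 5/3, so FS:SW = 5/3:-2/3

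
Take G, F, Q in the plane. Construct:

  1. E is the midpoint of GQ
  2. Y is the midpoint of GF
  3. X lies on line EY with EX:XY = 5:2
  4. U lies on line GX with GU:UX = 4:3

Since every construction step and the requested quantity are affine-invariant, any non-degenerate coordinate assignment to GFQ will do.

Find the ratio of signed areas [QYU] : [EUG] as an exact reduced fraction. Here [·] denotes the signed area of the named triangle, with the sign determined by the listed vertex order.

[QYU]:[EUG] = 5/2

Choose coordinates G = (0, 0), F = (1, 0), Q = (0, 1).
1. E is the midpoint of GQ ⇒ E = (0, 1/2)
2. Y is the midpoint of GF ⇒ Y = (1/2, 0)
3. X lies on line EY with EX:XY = 5:2 ⇒ X = (5/14, 1/7)
4. U lies on line GX with GU:UX = 4:3 ⇒ U = (10/49, 4/49)
2·[QYU] = -25/98, 2·[EUG] = -5/49
[QYU]:[EUG] = -25/98:-5/49 = 5/2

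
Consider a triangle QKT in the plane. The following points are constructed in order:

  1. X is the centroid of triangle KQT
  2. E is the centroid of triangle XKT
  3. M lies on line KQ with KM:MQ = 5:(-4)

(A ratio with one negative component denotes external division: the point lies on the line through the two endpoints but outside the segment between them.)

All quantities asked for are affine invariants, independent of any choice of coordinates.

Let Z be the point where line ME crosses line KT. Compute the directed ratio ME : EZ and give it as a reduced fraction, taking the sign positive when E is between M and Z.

Work in coordinates with Q = (0, 0), K = (1, 0), T = (0, 1).
1. X is the centroid of triangle KQT ⇒ X = (1/3, 1/3)
2. E is the centroid of triangle XKT ⇒ E = (4/9, 4/9)
3. M lies on line KQ with KM:MQ = 5:(-4) ⇒ M = (-4, 0)
line ME meets KT at Z = (6/11, 5/11)
E = M + t·(Z−M) with t = 44/45, so ME:EZ = 44/45:1/45

ME:EZ = 44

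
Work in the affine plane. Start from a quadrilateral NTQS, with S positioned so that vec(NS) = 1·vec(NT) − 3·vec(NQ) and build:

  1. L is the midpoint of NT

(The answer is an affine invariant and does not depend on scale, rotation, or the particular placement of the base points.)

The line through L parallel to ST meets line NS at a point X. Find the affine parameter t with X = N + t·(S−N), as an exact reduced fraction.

t = 1/2

Assign N = (0, 0), T = (1, 0), Q = (0, 1), S = (1, -3) — the answer is frame-independent, so this choice is without loss of generality.
1. L is the midpoint of NT ⇒ L = (1/2, 0)
through L parallel to ST: direction (0, 3); meets NS at X = (1/2, -3/2)
X = N + t·(S−N) with t = 1/2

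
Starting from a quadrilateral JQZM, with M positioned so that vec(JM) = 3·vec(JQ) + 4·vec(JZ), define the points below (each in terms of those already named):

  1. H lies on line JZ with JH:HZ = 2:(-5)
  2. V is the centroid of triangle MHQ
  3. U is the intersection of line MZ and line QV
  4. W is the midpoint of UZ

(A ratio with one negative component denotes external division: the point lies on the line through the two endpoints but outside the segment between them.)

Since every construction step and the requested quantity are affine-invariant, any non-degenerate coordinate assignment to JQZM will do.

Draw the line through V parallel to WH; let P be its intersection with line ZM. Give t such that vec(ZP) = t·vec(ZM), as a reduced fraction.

t = 47/70

Work in coordinates with J = (0, 0), Q = (1, 0), Z = (0, 1), M = (3, 4).
1. H lies on line JZ with JH:HZ = 2:(-5) ⇒ H = (0, -2/3)
2. V is the centroid of triangle MHQ ⇒ V = (4/3, 10/9)
3. U is the intersection of line MZ and line QV ⇒ U = (13/7, 20/7)
4. W is the midpoint of UZ ⇒ W = (13/14, 27/14)
through V parallel to WH: direction (-13/14, -109/42); meets ZM at P = (141/70, 211/70)
P = Z + t·(M−Z) with t = 47/70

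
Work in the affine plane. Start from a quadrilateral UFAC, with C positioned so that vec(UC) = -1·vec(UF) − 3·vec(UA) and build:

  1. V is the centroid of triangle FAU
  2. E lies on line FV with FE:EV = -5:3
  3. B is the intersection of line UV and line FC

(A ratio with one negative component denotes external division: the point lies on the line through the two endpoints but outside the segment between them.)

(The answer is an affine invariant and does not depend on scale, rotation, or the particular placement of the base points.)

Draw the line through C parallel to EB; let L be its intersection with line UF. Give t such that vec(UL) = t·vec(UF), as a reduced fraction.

Work in coordinates with U = (0, 0), F = (1, 0), A = (0, 1), C = (-1, -3).
1. V is the centroid of triangle FAU ⇒ V = (1/3, 1/3)
2. E lies on line FV with FE:EV = -5:3 ⇒ E = (-2/3, 5/6)
3. B is the intersection of line UV and line FC ⇒ B = (3, 3)
through C parallel to EB: direction (11/3, 13/6); meets UF at L = (53/13, 0)
L = U + t·(F−U) with t = 53/13

t = 53/13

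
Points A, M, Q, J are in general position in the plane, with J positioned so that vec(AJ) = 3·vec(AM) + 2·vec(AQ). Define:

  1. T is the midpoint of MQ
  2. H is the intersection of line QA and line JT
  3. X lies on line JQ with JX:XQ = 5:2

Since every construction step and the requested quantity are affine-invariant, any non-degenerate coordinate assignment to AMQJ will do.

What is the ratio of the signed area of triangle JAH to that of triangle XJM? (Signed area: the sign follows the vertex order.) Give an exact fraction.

Choose coordinates A = (0, 0), M = (1, 0), Q = (0, 1), J = (3, 2).
1. T is the midpoint of MQ ⇒ T = (1/2, 1/2)
2. H is the intersection of line QA and line JT ⇒ H = (0, 1/5)
3. X lies on line JQ with JX:XQ = 5:2 ⇒ X = (6/7, 9/7)
2·[JAH] = -3/5, 2·[XJM] = -20/7
[JAH]:[XJM] = -3/5:-20/7 = 21/100

[JAH]:[XJM] = 21/100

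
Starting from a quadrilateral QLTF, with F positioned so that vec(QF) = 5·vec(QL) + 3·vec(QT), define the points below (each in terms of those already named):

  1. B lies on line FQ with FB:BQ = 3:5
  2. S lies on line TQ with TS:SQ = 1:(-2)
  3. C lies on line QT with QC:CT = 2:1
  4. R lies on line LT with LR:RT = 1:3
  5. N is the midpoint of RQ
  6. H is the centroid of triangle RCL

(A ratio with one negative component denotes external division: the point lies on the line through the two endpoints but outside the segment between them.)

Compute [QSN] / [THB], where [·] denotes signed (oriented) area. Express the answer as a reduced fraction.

Assign Q = (0, 0), L = (1, 0), T = (0, 1), F = (5, 3) — the answer is frame-independent, so this choice is without loss of generality.
1. B lies on line FQ with FB:BQ = 3:5 ⇒ B = (25/8, 15/8)
2. S lies on line TQ with TS:SQ = 1:(-2) ⇒ S = (0, 2)
3. C lies on line QT with QC:CT = 2:1 ⇒ C = (0, 2/3)
4. R lies on line LT with LR:RT = 1:3 ⇒ R = (3/4, 1/4)
5. N is the midpoint of RQ ⇒ N = (3/8, 1/8)
6. H is the centroid of triangle RCL ⇒ H = (7/12, 11/36)
2·[QSN] = -3/4, 2·[THB] = 193/72
[QSN]:[THB] = -3/4:193/72 = -54/193

[QSN]:[THB] = -54/193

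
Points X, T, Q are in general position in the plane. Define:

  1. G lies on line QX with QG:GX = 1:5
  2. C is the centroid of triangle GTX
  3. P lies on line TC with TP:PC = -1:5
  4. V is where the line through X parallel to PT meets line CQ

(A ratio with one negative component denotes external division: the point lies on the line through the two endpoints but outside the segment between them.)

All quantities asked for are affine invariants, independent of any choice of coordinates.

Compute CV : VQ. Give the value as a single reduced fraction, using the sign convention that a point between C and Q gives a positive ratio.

Work in coordinates with X = (0, 0), T = (1, 0), Q = (0, 1).
1. G lies on line QX with QG:GX = 1:5 ⇒ G = (0, 5/6)
2. C is the centroid of triangle GTX ⇒ C = (1/3, 5/18)
3. P lies on line TC with TP:PC = -1:5 ⇒ P = (7/6, -5/72)
4. V is where the line through X parallel to PT meets line CQ ⇒ V = (4/7, -5/21)
V = C + t·(Q−C) with t = -5/7, so CV:VQ = t:(1−t) = -5/7:12/7

CV:VQ = -5/12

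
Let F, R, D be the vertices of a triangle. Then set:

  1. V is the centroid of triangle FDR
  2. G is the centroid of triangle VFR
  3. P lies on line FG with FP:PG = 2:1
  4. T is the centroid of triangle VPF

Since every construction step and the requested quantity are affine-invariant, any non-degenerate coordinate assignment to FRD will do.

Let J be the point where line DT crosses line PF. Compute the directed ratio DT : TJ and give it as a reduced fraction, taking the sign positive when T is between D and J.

Work in coordinates with F = (0, 0), R = (1, 0), D = (0, 1).
1. V is the centroid of triangle FDR ⇒ V = (1/3, 1/3)
2. G is the centroid of triangle VFR ⇒ G = (4/9, 1/9)
3. P lies on line FG with FP:PG = 2:1 ⇒ P = (8/27, 2/27)
4. T is the centroid of triangle VPF ⇒ T = (17/81, 11/81)
line DT meets PF at J = (68/297, 17/297)
T = D + t·(J−D) with t = 11/12, so DT:TJ = 11/12:1/12

DT:TJ = 11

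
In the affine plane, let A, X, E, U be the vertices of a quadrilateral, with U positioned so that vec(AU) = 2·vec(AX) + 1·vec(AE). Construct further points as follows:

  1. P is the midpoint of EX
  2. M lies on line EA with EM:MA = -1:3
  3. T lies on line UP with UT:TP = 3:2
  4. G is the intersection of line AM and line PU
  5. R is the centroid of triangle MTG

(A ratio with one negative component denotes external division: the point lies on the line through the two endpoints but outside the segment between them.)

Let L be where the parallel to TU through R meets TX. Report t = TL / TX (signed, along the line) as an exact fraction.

Choose coordinates A = (0, 0), X = (1, 0), E = (0, 1), U = (2, 1).
1. P is the midpoint of EX ⇒ P = (1/2, 1/2)
2. M lies on line EA with EM:MA = -1:3 ⇒ M = (0, 3/2)
3. T lies on line UP with UT:TP = 3:2 ⇒ T = (11/10, 7/10)
4. G is the intersection of line AM and line PU ⇒ G = (0, 1/3)
5. R is the centroid of triangle MTG ⇒ R = (11/30, 38/45)
through R parallel to TU: direction (9/10, 3/10); meets TX at L = (139/120, 133/120)
L = T + t·(X−T) with t = -7/12

t = -7/12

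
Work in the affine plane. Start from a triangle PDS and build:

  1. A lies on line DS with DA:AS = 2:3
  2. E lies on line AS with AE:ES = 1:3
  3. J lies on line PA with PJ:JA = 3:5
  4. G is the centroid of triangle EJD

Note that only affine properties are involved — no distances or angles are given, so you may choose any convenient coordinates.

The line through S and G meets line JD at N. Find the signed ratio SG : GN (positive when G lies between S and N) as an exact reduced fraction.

SG:GN = 49/11

Assign P = (0, 0), D = (1, 0), S = (0, 1) — the answer is frame-independent, so this choice is without loss of generality.
1. A lies on line DS with DA:AS = 2:3 ⇒ A = (3/5, 2/5)
2. E lies on line AS with AE:ES = 1:3 ⇒ E = (9/20, 11/20)
3. J lies on line PA with PJ:JA = 3:5 ⇒ J = (9/40, 3/20)
4. G is the centroid of triangle EJD ⇒ G = (67/120, 7/30)
line SG meets JD at N = (67/98, 3/49)
G = S + t·(N−S) with t = 49/60, so SG:GN = 49/60:11/60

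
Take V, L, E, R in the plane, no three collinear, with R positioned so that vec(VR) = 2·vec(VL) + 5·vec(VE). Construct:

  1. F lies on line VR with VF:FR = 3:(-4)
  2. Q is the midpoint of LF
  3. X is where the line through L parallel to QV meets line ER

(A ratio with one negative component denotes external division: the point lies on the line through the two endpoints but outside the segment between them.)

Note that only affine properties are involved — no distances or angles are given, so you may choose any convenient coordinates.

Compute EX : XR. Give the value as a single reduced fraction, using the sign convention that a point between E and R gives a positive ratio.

Set V = (0, 0), L = (1, 0), E = (0, 1), R = (2, 5); any affine frame gives the same invariant.
1. F lies on line VR with VF:FR = 3:(-4) ⇒ F = (-6, -15)
2. Q is the midpoint of LF ⇒ Q = (-5/2, -15/2)
3. X is where the line through L parallel to QV meets line ER ⇒ X = (4, 9)
X = E + t·(R−E) with t = 2, so EX:XR = t:(1−t) = 2:-1

EX:XR = -2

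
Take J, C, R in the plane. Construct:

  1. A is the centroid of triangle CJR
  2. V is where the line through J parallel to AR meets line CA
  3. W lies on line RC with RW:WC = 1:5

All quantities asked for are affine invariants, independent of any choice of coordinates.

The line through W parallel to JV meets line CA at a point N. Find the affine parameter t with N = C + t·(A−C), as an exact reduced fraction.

t = 5/6

Choose coordinates J = (0, 0), C = (1, 0), R = (0, 1).
1. A is the centroid of triangle CJR ⇒ A = (1/3, 1/3)
2. V is where the line through J parallel to AR meets line CA ⇒ V = (-1/3, 2/3)
3. W lies on line RC with RW:WC = 1:5 ⇒ W = (1/6, 5/6)
through W parallel to JV: direction (-1/3, 2/3); meets CA at N = (4/9, 5/18)
N = C + t·(A−C) with t = 5/6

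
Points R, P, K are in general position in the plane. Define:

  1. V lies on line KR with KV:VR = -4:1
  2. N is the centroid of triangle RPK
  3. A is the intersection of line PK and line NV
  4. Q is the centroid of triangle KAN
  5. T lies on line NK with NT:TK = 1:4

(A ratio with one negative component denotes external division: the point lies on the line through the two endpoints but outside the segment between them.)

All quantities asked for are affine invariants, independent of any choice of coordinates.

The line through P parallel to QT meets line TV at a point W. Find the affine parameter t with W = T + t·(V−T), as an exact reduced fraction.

t = -47/20

Assign R = (0, 0), P = (1, 0), K = (0, 1) — the answer is frame-independent, so this choice is without loss of generality.
1. V lies on line KR with KV:VR = -4:1 ⇒ V = (0, -1/3)
2. N is the centroid of triangle RPK ⇒ N = (1/3, 1/3)
3. A is the intersection of line PK and line NV ⇒ A = (4/9, 5/9)
4. Q is the centroid of triangle KAN ⇒ Q = (7/27, 17/27)
5. T lies on line NK with NT:TK = 1:4 ⇒ T = (4/15, 7/15)
through P parallel to QT: direction (1/135, -22/135); meets TV at W = (67/75, 176/75)
W = T + t·(V−T) with t = -47/20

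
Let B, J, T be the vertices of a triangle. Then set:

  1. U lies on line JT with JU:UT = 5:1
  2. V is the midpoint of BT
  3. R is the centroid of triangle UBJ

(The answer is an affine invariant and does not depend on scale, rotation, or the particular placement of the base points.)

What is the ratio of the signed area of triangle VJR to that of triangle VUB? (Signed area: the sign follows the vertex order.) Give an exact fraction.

Set B = (0, 0), J = (1, 0), T = (0, 1); any affine frame gives the same invariant.
1. U lies on line JT with JU:UT = 5:1 ⇒ U = (1/6, 5/6)
2. V is the midpoint of BT ⇒ V = (0, 1/2)
3. R is the centroid of triangle UBJ ⇒ R = (7/18, 5/18)
2·[VJR] = -1/36, 2·[VUB] = -1/12
[VJR]:[VUB] = -1/36:-1/12 = 1/3

[VJR]:[VUB] = 1/3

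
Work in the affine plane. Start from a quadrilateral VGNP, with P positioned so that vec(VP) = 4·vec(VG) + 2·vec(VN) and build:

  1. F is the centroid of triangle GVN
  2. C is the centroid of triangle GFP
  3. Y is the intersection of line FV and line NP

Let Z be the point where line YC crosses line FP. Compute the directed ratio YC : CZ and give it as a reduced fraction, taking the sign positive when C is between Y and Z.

YC:CZ = -25/7

Work in coordinates with V = (0, 0), G = (1, 0), N = (0, 1), P = (4, 2).
1. F is the centroid of triangle GVN ⇒ F = (1/3, 1/3)
2. C is the centroid of triangle GFP ⇒ C = (16/9, 7/9)
3. Y is the intersection of line FV and line NP ⇒ Y = (4/3, 4/3)
line YC meets FP at Z = (124/75, 14/15)
C = Y + t·(Z−Y) with t = 25/18, so YC:CZ = 25/18:-7/18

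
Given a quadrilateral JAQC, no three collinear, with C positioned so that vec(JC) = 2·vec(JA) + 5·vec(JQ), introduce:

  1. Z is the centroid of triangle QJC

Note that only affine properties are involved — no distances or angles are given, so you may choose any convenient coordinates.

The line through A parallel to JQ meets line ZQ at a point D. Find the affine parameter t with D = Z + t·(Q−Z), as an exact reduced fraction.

t = -1/2

Assign J = (0, 0), A = (1, 0), Q = (0, 1), C = (2, 5) — the answer is frame-independent, so this choice is without loss of generality.
1. Z is the centroid of triangle QJC ⇒ Z = (2/3, 2)
through A parallel to JQ: direction (0, 1); meets ZQ at D = (1, 5/2)
D = Z + t·(Q−Z) with t = -1/2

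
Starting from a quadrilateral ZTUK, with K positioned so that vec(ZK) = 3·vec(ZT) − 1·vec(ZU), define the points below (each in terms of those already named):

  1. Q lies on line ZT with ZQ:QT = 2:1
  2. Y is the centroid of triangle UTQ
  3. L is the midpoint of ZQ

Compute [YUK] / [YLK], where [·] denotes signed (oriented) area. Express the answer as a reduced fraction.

Set Z = (0, 0), T = (1, 0), U = (0, 1), K = (3, -1); any affine frame gives the same invariant.
1. Q lies on line ZT with ZQ:QT = 2:1 ⇒ Q = (2/3, 0)
2. Y is the centroid of triangle UTQ ⇒ Y = (5/9, 1/3)
3. L is the midpoint of ZQ ⇒ L = (1/3, 0)
2·[YUK] = -8/9, 2·[YLK] = 10/9
[YUK]:[YLK] = -8/9:10/9 = -4/5

[YUK]:[YLK] = -4/5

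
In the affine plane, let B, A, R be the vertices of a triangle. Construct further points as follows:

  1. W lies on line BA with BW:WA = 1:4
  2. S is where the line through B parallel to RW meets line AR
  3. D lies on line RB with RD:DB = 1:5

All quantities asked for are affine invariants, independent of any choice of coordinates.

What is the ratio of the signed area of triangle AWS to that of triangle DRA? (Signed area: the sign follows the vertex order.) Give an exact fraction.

Set B = (0, 0), A = (1, 0), R = (0, 1); any affine frame gives the same invariant.
1. W lies on line BA with BW:WA = 1:4 ⇒ W = (1/5, 0)
2. S is where the line through B parallel to RW meets line AR ⇒ S = (-1/4, 5/4)
3. D lies on line RB with RD:DB = 1:5 ⇒ D = (0, 5/6)
2·[AWS] = -1, 2·[DRA] = -1/6
[AWS]:[DRA] = -1:-1/6 = 6

[AWS]:[DRA] = 6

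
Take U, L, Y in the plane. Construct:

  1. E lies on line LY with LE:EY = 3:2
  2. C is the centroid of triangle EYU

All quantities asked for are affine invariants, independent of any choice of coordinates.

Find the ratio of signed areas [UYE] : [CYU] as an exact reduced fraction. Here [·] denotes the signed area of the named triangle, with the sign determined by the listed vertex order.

Choose coordinates U = (0, 0), L = (1, 0), Y = (0, 1).
1. E lies on line LY with LE:EY = 3:2 ⇒ E = (2/5, 3/5)
2. C is the centroid of triangle EYU ⇒ C = (2/15, 8/15)
2·[UYE] = -2/5, 2·[CYU] = 2/15
[UYE]:[CYU] = -2/5:2/15 = -3

[UYE]:[CYU] = -3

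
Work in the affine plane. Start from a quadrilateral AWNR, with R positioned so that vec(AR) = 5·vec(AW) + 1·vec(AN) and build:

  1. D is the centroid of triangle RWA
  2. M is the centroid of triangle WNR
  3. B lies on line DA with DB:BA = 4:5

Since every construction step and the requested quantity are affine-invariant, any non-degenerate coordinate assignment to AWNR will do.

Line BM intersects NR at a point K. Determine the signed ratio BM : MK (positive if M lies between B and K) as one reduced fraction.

BM:MK = 13/9

Work in coordinates with A = (0, 0), W = (1, 0), N = (0, 1), R = (5, 1).
1. D is the centroid of triangle RWA ⇒ D = (2, 1/3)
2. M is the centroid of triangle WNR ⇒ M = (2, 2/3)
3. B lies on line DA with DB:BA = 4:5 ⇒ B = (10/9, 5/27)
line BM meets NR at K = (34/13, 1)
M = B + t·(K−B) with t = 13/22, so BM:MK = 13/22:9/22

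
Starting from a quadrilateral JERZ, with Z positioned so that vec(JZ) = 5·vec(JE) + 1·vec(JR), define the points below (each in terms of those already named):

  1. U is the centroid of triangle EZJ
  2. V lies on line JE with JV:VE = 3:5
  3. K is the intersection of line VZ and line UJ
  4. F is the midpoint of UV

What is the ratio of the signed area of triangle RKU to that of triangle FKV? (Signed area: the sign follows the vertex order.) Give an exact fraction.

[RKU]:[FKV] = 32

Set J = (0, 0), E = (1, 0), R = (0, 1), Z = (5, 1); any affine frame gives the same invariant.
1. U is the centroid of triangle EZJ ⇒ U = (2, 1/3)
2. V lies on line JE with JV:VE = 3:5 ⇒ V = (3/8, 0)
3. K is the intersection of line VZ and line UJ ⇒ K = (18/11, 3/11)
4. F is the midpoint of UV ⇒ F = (19/16, 1/6)
2·[RKU] = 4/11, 2·[FKV] = 1/88
[RKU]:[FKV] = 4/11:1/88 = 32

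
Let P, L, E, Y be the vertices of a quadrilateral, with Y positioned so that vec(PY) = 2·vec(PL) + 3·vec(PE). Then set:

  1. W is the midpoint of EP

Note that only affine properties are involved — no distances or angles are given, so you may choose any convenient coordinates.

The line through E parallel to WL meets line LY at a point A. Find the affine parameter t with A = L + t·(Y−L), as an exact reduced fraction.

t = 1/7

Set P = (0, 0), L = (1, 0), E = (0, 1), Y = (2, 3); any affine frame gives the same invariant.
1. W is the midpoint of EP ⇒ W = (0, 1/2)
through E parallel to WL: direction (1, -1/2); meets LY at A = (8/7, 3/7)
A = L + t·(Y−L) with t = 1/7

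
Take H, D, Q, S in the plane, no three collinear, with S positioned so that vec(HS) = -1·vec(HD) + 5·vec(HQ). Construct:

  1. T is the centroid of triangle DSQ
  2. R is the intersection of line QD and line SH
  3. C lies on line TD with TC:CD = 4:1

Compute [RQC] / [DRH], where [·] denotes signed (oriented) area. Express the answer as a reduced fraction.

Assign H = (0, 0), D = (1, 0), Q = (0, 1), S = (-1, 5) — the answer is frame-independent, so this choice is without loss of generality.
1. T is the centroid of triangle DSQ ⇒ T = (0, 2)
2. R is the intersection of line QD and line SH ⇒ R = (-1/4, 5/4)
3. C lies on line TD with TC:CD = 4:1 ⇒ C = (4/5, 2/5)
2·[RQC] = 1/20, 2·[DRH] = 5/4
[RQC]:[DRH] = 1/20:5/4 = 1/25

[RQC]:[DRH] = 1/25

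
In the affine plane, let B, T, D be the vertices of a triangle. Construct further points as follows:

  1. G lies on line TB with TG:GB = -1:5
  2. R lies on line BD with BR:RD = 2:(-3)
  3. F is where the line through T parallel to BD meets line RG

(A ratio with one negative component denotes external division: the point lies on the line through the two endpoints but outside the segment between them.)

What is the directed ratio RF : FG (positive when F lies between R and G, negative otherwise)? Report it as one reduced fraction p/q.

Assign B = (0, 0), T = (1, 0), D = (0, 1) — the answer is frame-independent, so this choice is without loss of generality.
1. G lies on line TB with TG:GB = -1:5 ⇒ G = (5/4, 0)
2. R lies on line BD with BR:RD = 2:(-3) ⇒ R = (0, -2)
3. F is where the line through T parallel to BD meets line RG ⇒ F = (1, -2/5)
F = R + t·(G−R) with t = 4/5, so RF:FG = t:(1−t) = 4/5:1/5

RF:FG = 4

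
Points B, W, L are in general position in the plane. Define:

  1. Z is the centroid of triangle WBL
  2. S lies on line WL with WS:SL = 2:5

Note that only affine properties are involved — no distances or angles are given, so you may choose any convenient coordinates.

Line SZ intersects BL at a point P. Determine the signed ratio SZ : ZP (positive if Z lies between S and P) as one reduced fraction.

SZ:ZP = 8/7

Work in coordinates with B = (0, 0), W = (1, 0), L = (0, 1).
1. Z is the centroid of triangle WBL ⇒ Z = (1/3, 1/3)
2. S lies on line WL with WS:SL = 2:5 ⇒ S = (5/7, 2/7)
line SZ meets BL at P = (0, 3/8)
Z = S + t·(P−S) with t = 8/15, so SZ:ZP = 8/15:7/15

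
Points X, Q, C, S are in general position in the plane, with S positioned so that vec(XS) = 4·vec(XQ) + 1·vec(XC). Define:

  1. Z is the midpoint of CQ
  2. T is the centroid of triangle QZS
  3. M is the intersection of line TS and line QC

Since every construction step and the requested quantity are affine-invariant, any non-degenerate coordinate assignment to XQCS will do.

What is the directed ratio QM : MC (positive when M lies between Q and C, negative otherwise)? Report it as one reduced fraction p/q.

Work in coordinates with X = (0, 0), Q = (1, 0), C = (0, 1), S = (4, 1).
1. Z is the midpoint of CQ ⇒ Z = (1/2, 1/2)
2. T is the centroid of triangle QZS ⇒ T = (11/6, 1/2)
3. M is the intersection of line TS and line QC ⇒ M = (3/4, 1/4)
M = Q + t·(C−Q) with t = 1/4, so QM:MC = t:(1−t) = 1/4:3/4

QM:MC = 1/3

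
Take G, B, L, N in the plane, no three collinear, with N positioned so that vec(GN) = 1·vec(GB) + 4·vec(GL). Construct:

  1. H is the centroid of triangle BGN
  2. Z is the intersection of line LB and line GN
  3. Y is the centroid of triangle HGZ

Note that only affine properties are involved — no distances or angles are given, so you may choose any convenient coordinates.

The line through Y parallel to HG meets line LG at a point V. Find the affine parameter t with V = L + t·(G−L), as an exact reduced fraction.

Work in coordinates with G = (0, 0), B = (1, 0), L = (0, 1), N = (1, 4).
1. H is the centroid of triangle BGN ⇒ H = (2/3, 4/3)
2. Z is the intersection of line LB and line GN ⇒ Z = (1/5, 4/5)
3. Y is the centroid of triangle HGZ ⇒ Y = (13/45, 32/45)
through Y parallel to HG: direction (-2/3, -4/3); meets LG at V = (0, 2/15)
V = L + t·(G−L) with t = 13/15

t = 13/15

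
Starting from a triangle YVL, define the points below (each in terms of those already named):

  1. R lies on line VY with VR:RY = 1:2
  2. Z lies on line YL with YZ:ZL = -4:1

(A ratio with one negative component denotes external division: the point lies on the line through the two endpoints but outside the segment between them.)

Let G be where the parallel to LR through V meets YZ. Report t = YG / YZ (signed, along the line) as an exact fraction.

Assign Y = (0, 0), V = (1, 0), L = (0, 1) — the answer is frame-independent, so this choice is without loss of generality.
1. R lies on line VY with VR:RY = 1:2 ⇒ R = (2/3, 0)
2. Z lies on line YL with YZ:ZL = -4:1 ⇒ Z = (0, 4/3)
through V parallel to LR: direction (2/3, -1); meets YZ at G = (0, 3/2)
G = Y + t·(Z−Y) with t = 9/8

t = 9/8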